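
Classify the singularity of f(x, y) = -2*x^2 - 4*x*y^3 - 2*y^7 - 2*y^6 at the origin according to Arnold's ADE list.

A6

The Hessian of f at 0 has rank 1. Corank 1: A-series; mu = 6 gives A_6.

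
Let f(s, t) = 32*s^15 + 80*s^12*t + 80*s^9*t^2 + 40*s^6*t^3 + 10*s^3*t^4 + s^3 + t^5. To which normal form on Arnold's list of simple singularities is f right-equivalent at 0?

The Hessian of f at 0 has rank 0. Corank 2; j^3 = s^3 is a perfect cube, so E-series; the 5-jet and mu = 8 give E_8.

E_8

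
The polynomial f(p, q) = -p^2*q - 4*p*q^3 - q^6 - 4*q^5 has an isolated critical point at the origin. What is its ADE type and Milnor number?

Type D_7, Milnor number mu = 7.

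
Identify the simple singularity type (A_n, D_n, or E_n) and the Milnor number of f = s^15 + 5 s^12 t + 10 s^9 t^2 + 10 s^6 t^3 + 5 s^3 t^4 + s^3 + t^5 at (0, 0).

The Hessian of f at 0 has rank 0. Corank 2; j^3 = s^3 is a perfect cube, so E-series; the 5-jet and mu = 8 give E_8.

Type E8, Milnor number mu = 8.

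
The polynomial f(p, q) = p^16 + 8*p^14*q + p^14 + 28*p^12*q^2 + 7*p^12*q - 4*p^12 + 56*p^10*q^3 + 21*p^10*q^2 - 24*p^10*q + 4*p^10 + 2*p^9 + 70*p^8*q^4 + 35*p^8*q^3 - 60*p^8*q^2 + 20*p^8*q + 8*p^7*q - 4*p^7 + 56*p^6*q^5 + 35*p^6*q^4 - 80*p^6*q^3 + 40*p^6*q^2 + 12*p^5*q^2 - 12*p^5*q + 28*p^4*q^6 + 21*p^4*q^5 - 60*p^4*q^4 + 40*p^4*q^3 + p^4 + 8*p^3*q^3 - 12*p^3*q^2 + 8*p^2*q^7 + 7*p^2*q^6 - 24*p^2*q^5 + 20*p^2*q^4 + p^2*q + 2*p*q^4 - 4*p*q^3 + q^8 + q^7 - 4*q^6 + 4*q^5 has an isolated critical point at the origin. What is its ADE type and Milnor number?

Type D_9, Milnor number mu = 9.

The Hessian of f at 0 has rank 0. Corank 2; j^3 = p^2*q has shape L^2 M (L != M), so D-series; mu = 9 gives D_9.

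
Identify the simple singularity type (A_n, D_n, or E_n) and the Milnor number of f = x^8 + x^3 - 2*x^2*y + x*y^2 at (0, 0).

The Hessian of f at 0 has rank 0. Corank 2; j^3 = x*(x - y)^2 has shape L^2 M (L != M), so D-series; mu = 9 gives D_9.

Type D_{9}, Milnor number mu = 9.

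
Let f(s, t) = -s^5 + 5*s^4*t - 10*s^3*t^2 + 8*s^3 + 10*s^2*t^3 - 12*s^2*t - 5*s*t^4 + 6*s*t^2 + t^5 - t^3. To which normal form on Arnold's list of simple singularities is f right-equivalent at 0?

E_8

The Hessian of f at 0 has rank 0. Corank 2; j^3 = (2*s - t)^3 is a perfect cube, so E-series; the 5-jet and mu = 8 give E_8.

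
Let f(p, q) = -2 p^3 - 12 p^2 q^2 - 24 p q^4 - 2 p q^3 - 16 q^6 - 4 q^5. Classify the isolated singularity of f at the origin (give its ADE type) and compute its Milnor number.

Type E_{7}, Milnor number mu = 7.

The Hessian of f at 0 is [[0, 0], [0, 0]] with rank 0, so corank 2. A Groebner basis of the Jacobian ideal J(f) in C{p,q} is {-p^2/4 + q^4 - q^3/12, p^3, p^2*q + p^2/12 + q^3/36, p^2/2 + p*q^2 + q^3/6}; counting standard monomials gives mu = 7. Corank 2; j^3 = -2*p^3 is a perfect cube, so E-series; the 4-jet and mu = 7 give E_7.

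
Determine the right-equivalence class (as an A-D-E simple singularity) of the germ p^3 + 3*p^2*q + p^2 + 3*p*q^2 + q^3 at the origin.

The Hessian of f at 0 has rank 1. Corank 1: A-series; mu = 2 gives A_2.

A_{2}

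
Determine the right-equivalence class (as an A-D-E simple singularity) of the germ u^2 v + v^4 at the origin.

D5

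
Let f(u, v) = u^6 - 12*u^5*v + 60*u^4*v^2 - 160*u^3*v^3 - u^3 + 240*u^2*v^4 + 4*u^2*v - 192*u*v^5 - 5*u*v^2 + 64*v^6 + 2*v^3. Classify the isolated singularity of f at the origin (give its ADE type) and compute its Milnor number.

Type D_{7}, Milnor number mu = 7.

The Hessian of f at 0 has rank 0. Corank 2; j^3 = -(u - 2*v)*(u - v)^2 has shape L^2 M (L != M), so D-series; mu = 7 gives D_7.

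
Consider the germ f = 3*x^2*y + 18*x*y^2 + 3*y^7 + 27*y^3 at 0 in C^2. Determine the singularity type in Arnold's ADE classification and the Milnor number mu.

Type D8, Milnor number mu = 8.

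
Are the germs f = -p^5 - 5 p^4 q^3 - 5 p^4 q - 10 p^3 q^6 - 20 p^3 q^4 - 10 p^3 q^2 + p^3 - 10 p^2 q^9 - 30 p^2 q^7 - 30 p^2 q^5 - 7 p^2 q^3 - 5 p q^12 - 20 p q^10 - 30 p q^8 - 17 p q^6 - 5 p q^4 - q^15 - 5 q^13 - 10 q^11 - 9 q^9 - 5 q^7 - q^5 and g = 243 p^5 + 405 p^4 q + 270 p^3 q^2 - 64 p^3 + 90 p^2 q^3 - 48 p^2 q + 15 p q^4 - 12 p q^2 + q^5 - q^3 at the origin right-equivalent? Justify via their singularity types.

The Hessian of f at 0 has rank 0. Corank 2; j^3 = p^3 is a perfect cube, so E-series; the 5-jet and mu = 8 give E_8. The Hessian of g at 0 has rank 0. Corank 2; j^3 = -(4*p + q)^3 is a perfect cube, so E-series; the 5-jet and mu = 8 give E_8. Both have type E_8, hence right-equivalent.

Yes.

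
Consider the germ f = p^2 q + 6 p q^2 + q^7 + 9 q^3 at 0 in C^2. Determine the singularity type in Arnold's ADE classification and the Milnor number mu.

Type D_8, Milnor number mu = 8.

The Hessian of f at 0 has rank 0. Corank 2; j^3 = q*(p + 3*q)^2 has shape L^2 M (L != M), so D-series; mu = 8 gives D_8.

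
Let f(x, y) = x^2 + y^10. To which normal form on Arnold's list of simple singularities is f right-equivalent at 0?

A_{9}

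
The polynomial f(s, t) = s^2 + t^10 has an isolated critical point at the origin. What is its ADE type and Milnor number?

Type A_9, Milnor number mu = 9.

The Hessian of f at 0 has rank 1. Corank 1: A-series; mu = 9 gives A_9.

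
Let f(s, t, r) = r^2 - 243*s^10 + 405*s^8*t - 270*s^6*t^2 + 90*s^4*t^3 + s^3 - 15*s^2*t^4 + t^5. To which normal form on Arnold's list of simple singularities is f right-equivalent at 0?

E8

The Hessian of f at 0 has rank 1. Corank 2; j^3 = s^3 is a perfect cube, so E-series; the 5-jet and mu = 8 give E_8.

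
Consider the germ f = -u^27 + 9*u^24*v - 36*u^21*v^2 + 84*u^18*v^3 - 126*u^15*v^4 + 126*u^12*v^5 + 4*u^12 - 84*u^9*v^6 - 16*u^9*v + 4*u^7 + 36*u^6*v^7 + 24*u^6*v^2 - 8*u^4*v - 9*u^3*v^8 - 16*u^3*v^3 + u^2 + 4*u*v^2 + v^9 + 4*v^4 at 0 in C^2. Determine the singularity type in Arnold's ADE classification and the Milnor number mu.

The Hessian of f at 0 has rank 1. Corank 1: A-series; mu = 8 gives A_8.

Type A8, Milnor number mu = 8.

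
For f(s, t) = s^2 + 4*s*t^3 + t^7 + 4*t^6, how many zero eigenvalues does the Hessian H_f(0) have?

1

Hessian at 0 has rank 1.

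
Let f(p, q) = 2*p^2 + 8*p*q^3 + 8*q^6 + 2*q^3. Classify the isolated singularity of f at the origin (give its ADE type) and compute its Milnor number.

The Hessian of f at 0 has rank 1. Corank 1: A-series; mu = 2 gives A_2.

Type A2, Milnor number mu = 2.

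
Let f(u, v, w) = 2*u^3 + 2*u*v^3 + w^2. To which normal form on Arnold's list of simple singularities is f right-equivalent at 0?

E_{7}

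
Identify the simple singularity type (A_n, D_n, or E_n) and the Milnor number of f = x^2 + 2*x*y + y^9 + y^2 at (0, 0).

The Hessian of f at 0 has rank 1. Corank 1: A-series; mu = 8 gives A_8.

Type A_{8}, Milnor number mu = 8.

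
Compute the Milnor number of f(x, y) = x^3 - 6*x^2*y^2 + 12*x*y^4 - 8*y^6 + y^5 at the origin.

The Hessian of f at 0 has rank 0. Corank 2; j^3 = x^3 is a perfect cube, so E-series; the 5-jet and mu = 8 give E_8.

8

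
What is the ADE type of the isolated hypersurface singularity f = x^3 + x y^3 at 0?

E_7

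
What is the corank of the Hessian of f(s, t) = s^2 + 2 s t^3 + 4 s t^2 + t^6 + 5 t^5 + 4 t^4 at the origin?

1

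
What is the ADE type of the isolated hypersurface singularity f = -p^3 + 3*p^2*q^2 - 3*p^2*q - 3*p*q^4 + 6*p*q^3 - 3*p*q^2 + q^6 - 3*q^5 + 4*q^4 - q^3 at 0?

The Hessian of f at 0 has rank 0. Corank 2; j^3 = -(p + q)^3 is a perfect cube, so E-series; the 4-jet and mu = 6 give E_6.

E6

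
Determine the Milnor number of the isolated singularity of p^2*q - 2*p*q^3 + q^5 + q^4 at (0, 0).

The Hessian of f at 0 has rank 0. Corank 2; j^3 = p^2*q has shape L^2 M (L != M), so D-series; mu = 5 gives D_5.

5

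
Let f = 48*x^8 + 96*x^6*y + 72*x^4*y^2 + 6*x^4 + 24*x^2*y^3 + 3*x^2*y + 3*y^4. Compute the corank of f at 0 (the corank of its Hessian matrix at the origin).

The Hessian at 0 is [[0, 0], [0, 0]] of rank 0; hence corank 2.

2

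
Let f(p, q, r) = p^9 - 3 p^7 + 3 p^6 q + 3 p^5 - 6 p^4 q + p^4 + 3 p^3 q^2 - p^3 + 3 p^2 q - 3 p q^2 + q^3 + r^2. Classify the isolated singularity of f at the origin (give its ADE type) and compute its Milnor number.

The Hessian of f at 0 has rank 1. Corank 2; j^3 = -(p - q)^3 is a perfect cube, so E-series; the 4-jet and mu = 6 give E_6.

Type E_6, Milnor number mu = 6.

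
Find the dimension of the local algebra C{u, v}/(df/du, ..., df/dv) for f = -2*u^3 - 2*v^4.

6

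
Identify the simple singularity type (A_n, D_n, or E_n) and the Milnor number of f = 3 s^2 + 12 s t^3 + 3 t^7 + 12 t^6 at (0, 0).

The Hessian of f at 0 is [[6, 0], [0, 0]] with rank 1, so corank 1. A Groebner basis of the Jacobian ideal J(f) in C{s,t} is {s/2 + t^3, s^2}; counting standard monomials gives mu = 6. Corank 1: A-series; mu = 6 gives A_6.

Type A_{6}, Milnor number mu = 6.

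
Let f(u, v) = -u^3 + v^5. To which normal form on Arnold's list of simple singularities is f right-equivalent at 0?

E_{8}

The Hessian of f at 0 has rank 0. Corank 2; j^3 = -u^3 is a perfect cube, so E-series; the 5-jet and mu = 8 give E_8.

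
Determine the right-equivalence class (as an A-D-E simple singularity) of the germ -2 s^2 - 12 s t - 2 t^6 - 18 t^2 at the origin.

The Hessian of f at 0 has rank 1. Corank 1: A-series; mu = 5 gives A_5.

A5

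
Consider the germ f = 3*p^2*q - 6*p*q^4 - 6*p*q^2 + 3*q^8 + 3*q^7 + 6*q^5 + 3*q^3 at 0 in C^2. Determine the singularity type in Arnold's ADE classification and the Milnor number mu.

Type D9, Milnor number mu = 9.

The Hessian of f at 0 is [[0, 0], [0, 0]] with rank 0, so corank 2. A Groebner basis of the Jacobian ideal J(f) in C{p,q} is {p^2*q^2 - 16*p^2*q - 2*p^2 + 32*p*q^2 + 3*p*q - 16*q^3 - q^2, -8*p^2*q - p^2 + p*q^3 + 16*p*q^2 + p*q - 8*q^3, -p*q + q^4 + q^2, p^3 - 3*p^2*q + 3*p*q^2 - q^3}; counting standard monomials gives mu = 9. Corank 2; j^3 = 3*q*(p - q)^2 has shape L^2 M (L != M), so D-series; mu = 9 gives D_9.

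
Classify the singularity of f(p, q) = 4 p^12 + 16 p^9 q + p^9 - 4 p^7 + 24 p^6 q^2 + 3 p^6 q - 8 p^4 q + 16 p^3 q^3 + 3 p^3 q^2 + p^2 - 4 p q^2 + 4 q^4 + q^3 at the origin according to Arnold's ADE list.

The Hessian of f at 0 has rank 1. Corank 1: A-series; mu = 2 gives A_2.

A2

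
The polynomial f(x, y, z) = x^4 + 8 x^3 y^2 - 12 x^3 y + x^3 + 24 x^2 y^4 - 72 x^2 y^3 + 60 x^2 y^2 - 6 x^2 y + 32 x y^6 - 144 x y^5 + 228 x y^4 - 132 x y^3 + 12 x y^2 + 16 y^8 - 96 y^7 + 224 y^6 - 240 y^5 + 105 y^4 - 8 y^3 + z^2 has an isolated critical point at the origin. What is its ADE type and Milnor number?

The Hessian of f at 0 has rank 1. Corank 2; j^3 = (x - 2*y)^3 is a perfect cube, so E-series; the 4-jet and mu = 6 give E_6.

Type E_6, Milnor number mu = 6.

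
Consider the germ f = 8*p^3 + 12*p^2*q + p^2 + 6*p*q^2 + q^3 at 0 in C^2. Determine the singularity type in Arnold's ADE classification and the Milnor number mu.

Type A_{2}, Milnor number mu = 2.

The Hessian of f at 0 has rank 1. Corank 1: A-series; mu = 2 gives A_2.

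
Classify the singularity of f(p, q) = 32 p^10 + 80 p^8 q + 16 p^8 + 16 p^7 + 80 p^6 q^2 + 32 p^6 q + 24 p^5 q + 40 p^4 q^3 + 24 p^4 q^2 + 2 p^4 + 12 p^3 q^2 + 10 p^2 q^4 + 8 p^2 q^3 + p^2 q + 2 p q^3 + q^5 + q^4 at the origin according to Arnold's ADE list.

D_{5}

The Hessian of f at 0 is [[0, 0], [0, 0]] with rank 0, so corank 2. A Groebner basis of the Jacobian ideal J(f) in C{p,q} is {p*q^2, p*q + q^3, p^2 - 4*p*q}; counting standard monomials gives mu = 5. Corank 2; j^3 = p^2*q has shape L^2 M (L != M), so D-series; mu = 5 gives D_5.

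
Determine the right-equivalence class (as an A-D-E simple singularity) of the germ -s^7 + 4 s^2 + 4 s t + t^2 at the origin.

The Hessian of f at 0 has rank 1. Corank 1: A-series; mu = 6 gives A_6.

A6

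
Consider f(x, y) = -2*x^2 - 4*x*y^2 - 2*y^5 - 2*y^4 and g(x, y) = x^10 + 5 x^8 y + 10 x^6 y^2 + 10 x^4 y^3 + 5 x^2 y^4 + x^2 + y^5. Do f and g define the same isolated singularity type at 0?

The Hessian of f at 0 is [[-4, 0], [0, 0]] with rank 1, so corank 1. A Groebner basis of the Jacobian ideal J(f) in C{x,y} is {x^2, x + y^2}; counting standard monomials gives mu = 4. Corank 1: A-series; mu = 4 gives A_4. The Hessian of g at 0 is [[2, 0], [0, 0]] with rank 1, so corank 1. A Groebner basis of the Jacobian ideal J(g) in C{x,y} is {y^4, x}; counting standard monomials gives mu = 4. Corank 1: A-series; mu = 4 gives A_4. Both have type A_4, hence right-equivalent.

Yes.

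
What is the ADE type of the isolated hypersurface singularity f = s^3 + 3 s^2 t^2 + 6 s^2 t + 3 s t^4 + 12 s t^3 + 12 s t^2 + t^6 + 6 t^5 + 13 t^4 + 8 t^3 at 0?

E_6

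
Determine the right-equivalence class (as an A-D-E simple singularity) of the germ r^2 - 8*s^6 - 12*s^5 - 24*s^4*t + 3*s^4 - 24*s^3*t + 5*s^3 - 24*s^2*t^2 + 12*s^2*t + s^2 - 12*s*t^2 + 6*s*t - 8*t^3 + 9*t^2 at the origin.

A_{2}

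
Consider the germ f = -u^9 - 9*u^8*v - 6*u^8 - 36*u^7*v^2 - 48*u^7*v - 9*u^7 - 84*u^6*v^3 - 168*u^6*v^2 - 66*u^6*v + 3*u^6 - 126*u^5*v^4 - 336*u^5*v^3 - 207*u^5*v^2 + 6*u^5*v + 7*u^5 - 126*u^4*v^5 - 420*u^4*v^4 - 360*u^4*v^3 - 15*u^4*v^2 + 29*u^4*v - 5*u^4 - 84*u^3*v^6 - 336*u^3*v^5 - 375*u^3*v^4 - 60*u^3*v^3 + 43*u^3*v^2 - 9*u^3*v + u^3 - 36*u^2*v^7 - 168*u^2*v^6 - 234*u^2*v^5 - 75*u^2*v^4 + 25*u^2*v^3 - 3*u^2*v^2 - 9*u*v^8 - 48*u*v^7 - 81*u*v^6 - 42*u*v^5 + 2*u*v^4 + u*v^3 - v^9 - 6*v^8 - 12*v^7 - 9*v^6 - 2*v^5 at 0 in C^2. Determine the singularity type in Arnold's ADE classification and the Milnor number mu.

Type E7, Milnor number mu = 7.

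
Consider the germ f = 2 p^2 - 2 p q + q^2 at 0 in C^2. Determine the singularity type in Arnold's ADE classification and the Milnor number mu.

Type A1, Milnor number mu = 1.

The Hessian of f at 0 has rank 2. Corank 0: nondegenerate Morse point, so A_1.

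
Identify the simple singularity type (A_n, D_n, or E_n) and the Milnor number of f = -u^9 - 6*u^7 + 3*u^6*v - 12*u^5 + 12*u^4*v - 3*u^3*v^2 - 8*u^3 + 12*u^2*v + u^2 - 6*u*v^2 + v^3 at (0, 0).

The Hessian of f at 0 is [[2, 0], [0, 0]] with rank 1, so corank 1. A Groebner basis of the Jacobian ideal J(f) in C{u,v} is {v^2, u}; counting standard monomials gives mu = 2. Corank 1: A-series; mu = 2 gives A_2.

Type A2, Milnor number mu = 2.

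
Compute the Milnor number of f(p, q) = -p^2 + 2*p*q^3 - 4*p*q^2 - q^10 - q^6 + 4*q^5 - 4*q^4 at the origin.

9

The Hessian of f at 0 has rank 1. Corank 1: A-series; mu = 9 gives A_9.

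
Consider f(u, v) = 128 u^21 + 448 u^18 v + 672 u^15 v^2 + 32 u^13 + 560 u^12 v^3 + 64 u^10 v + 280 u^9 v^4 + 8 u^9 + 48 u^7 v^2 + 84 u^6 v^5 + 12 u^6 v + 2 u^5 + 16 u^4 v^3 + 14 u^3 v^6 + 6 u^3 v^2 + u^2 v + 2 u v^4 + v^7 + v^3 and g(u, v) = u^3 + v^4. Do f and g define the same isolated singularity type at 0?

No.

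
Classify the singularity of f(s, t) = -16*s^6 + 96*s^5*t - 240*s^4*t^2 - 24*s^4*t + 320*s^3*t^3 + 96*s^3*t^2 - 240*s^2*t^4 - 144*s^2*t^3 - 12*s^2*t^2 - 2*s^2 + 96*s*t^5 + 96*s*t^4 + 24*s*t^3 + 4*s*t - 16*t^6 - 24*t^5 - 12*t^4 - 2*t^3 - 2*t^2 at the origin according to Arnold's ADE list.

The Hessian of f at 0 has rank 1. Corank 1: A-series; mu = 2 gives A_2.

A_{2}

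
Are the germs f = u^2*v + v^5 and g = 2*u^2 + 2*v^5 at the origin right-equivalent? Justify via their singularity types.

No.

The Hessian of f at 0 has rank 0. Corank 2; j^3 = u^2*v has shape L^2 M (L != M), so D-series; mu = 6 gives D_6. The Hessian of g at 0 has rank 1. Corank 1: A-series; mu = 4 gives A_4. f is D_6 but g is A_4, hence not right-equivalent.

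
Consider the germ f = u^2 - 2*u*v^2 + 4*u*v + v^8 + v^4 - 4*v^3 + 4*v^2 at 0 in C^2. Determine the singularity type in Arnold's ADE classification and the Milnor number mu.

Type A_7, Milnor number mu = 7.

The Hessian of f at 0 has rank 1. Corank 1: A-series; mu = 7 gives A_7.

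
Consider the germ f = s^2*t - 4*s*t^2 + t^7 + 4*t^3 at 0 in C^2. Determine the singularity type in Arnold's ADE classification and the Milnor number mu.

Type D8, Milnor number mu = 8.

The Hessian of f at 0 is [[0, 0], [0, 0]] with rank 0, so corank 2. A Groebner basis of the Jacobian ideal J(f) in C{s,t} is {s^2/7 + t^6 - 4*t^2/7, s^3 - 8*t^3, s*t - 2*t^2}; counting standard monomials gives mu = 8. Corank 2; j^3 = t*(s - 2*t)^2 has shape L^2 M (L != M), so D-series; mu = 8 gives D_8.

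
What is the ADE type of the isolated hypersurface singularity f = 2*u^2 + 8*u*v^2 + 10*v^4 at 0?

The Hessian of f at 0 is [[4, 0], [0, 0]] with rank 1, so corank 1. A Groebner basis of the Jacobian ideal J(f) in C{u,v} is {u^2, u*v, u/2 + v^2}; counting standard monomials gives mu = 3. Corank 1: A-series; mu = 3 gives A_3.

A_3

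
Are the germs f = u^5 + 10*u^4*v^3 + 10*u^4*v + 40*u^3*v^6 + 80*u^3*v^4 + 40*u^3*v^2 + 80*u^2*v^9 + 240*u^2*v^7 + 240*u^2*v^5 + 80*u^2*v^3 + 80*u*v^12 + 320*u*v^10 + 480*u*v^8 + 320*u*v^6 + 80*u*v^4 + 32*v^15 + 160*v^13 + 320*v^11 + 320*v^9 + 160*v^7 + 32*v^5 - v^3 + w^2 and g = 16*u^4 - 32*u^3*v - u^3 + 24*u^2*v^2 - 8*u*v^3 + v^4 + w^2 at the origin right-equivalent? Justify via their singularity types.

No.

The Hessian of f at 0 has rank 1. Corank 2; j^3 = -v^3 is a perfect cube, so E-series; the 5-jet and mu = 8 give E_8. The Hessian of g at 0 has rank 1. Corank 2; j^3 = -u^3 is a perfect cube, so E-series; the 4-jet and mu = 6 give E_6. f is E_8 but g is E_6, hence not right-equivalent.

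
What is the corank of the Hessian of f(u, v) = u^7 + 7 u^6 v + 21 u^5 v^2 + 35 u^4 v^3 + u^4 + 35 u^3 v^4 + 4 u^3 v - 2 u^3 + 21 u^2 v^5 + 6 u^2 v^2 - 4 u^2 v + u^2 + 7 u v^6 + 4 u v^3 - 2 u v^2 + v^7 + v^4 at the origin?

Hessian at 0 has rank 1.

1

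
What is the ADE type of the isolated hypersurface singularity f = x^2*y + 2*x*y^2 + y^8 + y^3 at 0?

D_{9}

The Hessian of f at 0 has rank 0. Corank 2; j^3 = y*(x + y)^2 has shape L^2 M (L != M), so D-series; mu = 9 gives D_9.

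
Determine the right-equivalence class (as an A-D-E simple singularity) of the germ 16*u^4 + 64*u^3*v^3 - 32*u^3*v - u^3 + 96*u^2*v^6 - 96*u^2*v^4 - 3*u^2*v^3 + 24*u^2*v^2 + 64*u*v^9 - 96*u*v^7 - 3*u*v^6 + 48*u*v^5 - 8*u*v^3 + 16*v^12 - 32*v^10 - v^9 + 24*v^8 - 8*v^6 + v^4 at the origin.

E_{6}

The Hessian of f at 0 has rank 0. Corank 2; j^3 = -u^3 is a perfect cube, so E-series; the 4-jet and mu = 6 give E_6.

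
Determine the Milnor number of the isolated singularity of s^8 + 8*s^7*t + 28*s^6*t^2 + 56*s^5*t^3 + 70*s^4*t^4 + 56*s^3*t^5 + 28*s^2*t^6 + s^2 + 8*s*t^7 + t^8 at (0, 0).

7

The Hessian of f at 0 has rank 1. Corank 1: A-series; mu = 7 gives A_7.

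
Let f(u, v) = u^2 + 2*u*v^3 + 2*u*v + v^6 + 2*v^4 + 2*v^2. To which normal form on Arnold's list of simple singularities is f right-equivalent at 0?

A_1

The Hessian of f at 0 is [[2, 2], [2, 4]] with rank 2, so corank 0. A Groebner basis of the Jacobian ideal J(f) in C{u,v} is {u, v}; counting standard monomials gives mu = 1. Corank 0: nondegenerate Morse point, so A_1.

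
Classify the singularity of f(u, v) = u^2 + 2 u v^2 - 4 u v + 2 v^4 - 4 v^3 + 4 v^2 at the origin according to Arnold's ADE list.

A_3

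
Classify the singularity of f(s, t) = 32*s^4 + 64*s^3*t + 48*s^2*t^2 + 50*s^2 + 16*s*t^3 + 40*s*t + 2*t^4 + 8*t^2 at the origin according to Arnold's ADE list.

A3

The Hessian of f at 0 has rank 1. Corank 1: A-series; mu = 3 gives A_3.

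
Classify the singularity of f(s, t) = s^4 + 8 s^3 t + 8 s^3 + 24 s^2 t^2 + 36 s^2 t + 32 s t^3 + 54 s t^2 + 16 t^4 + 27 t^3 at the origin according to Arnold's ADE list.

E_{6}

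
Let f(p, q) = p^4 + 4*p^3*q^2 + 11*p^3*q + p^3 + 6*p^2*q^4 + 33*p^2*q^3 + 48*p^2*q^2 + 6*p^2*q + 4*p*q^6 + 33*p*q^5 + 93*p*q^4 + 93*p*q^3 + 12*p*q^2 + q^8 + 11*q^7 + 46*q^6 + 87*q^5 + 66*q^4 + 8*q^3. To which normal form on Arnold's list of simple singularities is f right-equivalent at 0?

E7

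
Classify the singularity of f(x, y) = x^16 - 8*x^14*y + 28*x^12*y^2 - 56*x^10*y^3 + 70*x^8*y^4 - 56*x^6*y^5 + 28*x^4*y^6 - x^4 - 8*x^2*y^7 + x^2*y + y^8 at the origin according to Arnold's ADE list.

D_9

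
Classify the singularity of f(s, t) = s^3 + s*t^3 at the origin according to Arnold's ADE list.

E7

The Hessian of f at 0 is [[0, 0], [0, 0]] with rank 0, so corank 2. A Groebner basis of the Jacobian ideal J(f) in C{s,t} is {s^3, s*t^2, 3*s^2 + t^3}; counting standard monomials gives mu = 7. Corank 2; j^3 = s^3 is a perfect cube, so E-series; the 4-jet and mu = 7 give E_7.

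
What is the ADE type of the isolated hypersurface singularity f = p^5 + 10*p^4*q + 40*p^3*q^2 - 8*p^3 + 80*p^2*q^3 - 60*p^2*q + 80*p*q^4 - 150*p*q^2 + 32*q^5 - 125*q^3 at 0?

The Hessian of f at 0 is [[0, 0], [0, 0]] with rank 0, so corank 2. A Groebner basis of the Jacobian ideal J(f) in C{p,q} is {q^5, p*q^3 + 19*q^4/8, p^2 + 5*p*q + 25*q^2/4}; counting standard monomials gives mu = 8. Corank 2; j^3 = -(2*p + 5*q)^3 is a perfect cube, so E-series; the 5-jet and mu = 8 give E_8.

E_{8}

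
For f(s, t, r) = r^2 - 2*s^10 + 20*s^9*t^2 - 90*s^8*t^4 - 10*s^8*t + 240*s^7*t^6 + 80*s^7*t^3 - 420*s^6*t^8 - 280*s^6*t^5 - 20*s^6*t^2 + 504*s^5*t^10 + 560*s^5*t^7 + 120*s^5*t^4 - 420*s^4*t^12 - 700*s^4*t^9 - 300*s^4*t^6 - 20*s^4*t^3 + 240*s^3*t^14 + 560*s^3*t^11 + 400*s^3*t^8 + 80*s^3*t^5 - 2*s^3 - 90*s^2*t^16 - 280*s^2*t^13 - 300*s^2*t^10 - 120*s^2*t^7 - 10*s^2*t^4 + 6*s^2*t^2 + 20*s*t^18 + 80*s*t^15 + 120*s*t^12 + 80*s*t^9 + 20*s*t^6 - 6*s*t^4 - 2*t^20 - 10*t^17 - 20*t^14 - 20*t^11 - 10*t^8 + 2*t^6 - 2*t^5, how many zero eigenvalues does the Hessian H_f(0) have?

The Hessian at 0 is [[0, 0, 0], [0, 0, 0], [0, 0, 2]] of rank 1; hence corank 2.

2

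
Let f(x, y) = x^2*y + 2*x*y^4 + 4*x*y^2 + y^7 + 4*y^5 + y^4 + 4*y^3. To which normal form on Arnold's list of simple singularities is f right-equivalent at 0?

D_{5}

The Hessian of f at 0 has rank 0. Corank 2; j^3 = y*(x + 2*y)^2 has shape L^2 M (L != M), so D-series; mu = 5 gives D_5.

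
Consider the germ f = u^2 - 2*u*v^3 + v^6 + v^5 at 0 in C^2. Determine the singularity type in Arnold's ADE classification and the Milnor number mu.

Type A_{4}, Milnor number mu = 4.

The Hessian of f at 0 has rank 1. Corank 1: A-series; mu = 4 gives A_4.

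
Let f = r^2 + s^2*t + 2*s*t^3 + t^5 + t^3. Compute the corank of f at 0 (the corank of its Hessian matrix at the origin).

2

The Hessian at 0 is [[0, 0, 0], [0, 0, 0], [0, 0, 2]] of rank 1; hence corank 2.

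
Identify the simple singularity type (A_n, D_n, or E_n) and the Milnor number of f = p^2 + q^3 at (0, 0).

Type A2, Milnor number mu = 2.

The Hessian of f at 0 has rank 1. Corank 1: A-series; mu = 2 gives A_2.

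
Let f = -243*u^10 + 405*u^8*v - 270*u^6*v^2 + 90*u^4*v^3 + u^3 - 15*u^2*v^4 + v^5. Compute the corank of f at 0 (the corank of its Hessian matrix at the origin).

2

Hessian at 0 has rank 0.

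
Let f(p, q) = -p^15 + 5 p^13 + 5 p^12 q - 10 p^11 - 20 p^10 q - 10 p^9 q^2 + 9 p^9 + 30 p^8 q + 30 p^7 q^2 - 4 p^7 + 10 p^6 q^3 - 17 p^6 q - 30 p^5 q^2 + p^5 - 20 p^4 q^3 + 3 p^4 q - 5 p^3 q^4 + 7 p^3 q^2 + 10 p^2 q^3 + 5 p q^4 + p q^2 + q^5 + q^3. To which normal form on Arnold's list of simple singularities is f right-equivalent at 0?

D6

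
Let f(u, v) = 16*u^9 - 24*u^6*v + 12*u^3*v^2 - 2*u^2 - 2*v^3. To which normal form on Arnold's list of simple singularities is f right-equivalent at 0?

The Hessian of f at 0 is [[-4, 0], [0, 0]] with rank 1, so corank 1. A Groebner basis of the Jacobian ideal J(f) in C{u,v} is {v^2, u}; counting standard monomials gives mu = 2. Corank 1: A-series; mu = 2 gives A_2.

A2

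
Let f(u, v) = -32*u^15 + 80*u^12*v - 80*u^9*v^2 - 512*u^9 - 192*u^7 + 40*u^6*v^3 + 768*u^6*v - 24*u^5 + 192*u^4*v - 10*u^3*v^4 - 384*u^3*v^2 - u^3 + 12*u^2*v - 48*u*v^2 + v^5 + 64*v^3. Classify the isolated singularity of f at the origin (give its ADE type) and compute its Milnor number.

Type E_8, Milnor number mu = 8.

The Hessian of f at 0 has rank 0. Corank 2; j^3 = -(u - 4*v)^3 is a perfect cube, so E-series; the 5-jet and mu = 8 give E_8.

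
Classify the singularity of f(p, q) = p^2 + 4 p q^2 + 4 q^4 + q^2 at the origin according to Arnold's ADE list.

A_1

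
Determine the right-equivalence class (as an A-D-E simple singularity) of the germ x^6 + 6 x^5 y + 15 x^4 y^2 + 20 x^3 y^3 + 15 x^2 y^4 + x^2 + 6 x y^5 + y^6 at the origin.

A_{5}

The Hessian of f at 0 is [[2, 0], [0, 0]] with rank 1, so corank 1. A Groebner basis of the Jacobian ideal J(f) in C{x,y} is {y^5, x}; counting standard monomials gives mu = 5. Corank 1: A-series; mu = 5 gives A_5.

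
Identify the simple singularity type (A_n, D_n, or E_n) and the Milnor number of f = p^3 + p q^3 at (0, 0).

Type E_7, Milnor number mu = 7.

The Hessian of f at 0 is [[0, 0], [0, 0]] with rank 0, so corank 2. A Groebner basis of the Jacobian ideal J(f) in C{p,q} is {p^3, p*q^2, 3*p^2 + q^3}; counting standard monomials gives mu = 7. Corank 2; j^3 = p^3 is a perfect cube, so E-series; the 4-jet and mu = 7 give E_7.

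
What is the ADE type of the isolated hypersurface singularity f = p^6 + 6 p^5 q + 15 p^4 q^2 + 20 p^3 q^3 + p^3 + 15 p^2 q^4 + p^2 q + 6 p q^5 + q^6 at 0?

D_7

The Hessian of f at 0 is [[0, 0], [0, 0]] with rank 0, so corank 2. A Groebner basis of the Jacobian ideal J(f) in C{p,q} is {-p*q/6 + q^5, p*q^2, p^2 + p*q}; counting standard monomials gives mu = 7. Corank 2; j^3 = p^2*(p + q) has shape L^2 M (L != M), so D-series; mu = 7 gives D_7.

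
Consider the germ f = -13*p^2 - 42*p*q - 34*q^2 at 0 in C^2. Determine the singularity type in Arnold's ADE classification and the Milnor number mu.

The Hessian of f at 0 has rank 2. Corank 0: nondegenerate Morse point, so A_1.

Type A1, Milnor number mu = 1.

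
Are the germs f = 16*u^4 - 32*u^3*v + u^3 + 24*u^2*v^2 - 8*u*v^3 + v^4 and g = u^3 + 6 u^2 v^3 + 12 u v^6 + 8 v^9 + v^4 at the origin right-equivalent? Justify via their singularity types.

Yes.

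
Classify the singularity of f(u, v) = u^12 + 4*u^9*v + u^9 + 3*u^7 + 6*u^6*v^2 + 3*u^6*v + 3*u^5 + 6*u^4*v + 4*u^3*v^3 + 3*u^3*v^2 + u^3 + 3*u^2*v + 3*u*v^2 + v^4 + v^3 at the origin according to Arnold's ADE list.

E_{6}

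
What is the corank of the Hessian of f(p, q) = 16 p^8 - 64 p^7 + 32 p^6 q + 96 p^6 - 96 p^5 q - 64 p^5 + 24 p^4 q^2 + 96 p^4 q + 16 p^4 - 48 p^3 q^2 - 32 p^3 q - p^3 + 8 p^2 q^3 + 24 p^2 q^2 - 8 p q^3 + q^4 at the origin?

Hessian at 0 has rank 0.

2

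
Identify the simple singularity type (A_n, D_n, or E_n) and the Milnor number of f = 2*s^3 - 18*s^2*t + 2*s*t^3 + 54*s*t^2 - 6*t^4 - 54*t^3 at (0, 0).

Type E7, Milnor number mu = 7.

The Hessian of f at 0 has rank 0. Corank 2; j^3 = 2*(s - 3*t)^3 is a perfect cube, so E-series; the 4-jet and mu = 7 give E_7.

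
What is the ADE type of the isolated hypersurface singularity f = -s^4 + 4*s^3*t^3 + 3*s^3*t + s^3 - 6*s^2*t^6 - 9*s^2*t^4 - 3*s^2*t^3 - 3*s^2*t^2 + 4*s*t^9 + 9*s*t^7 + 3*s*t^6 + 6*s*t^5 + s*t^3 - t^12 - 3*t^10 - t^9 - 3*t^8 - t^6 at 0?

The Hessian of f at 0 has rank 0. Corank 2; j^3 = s^3 is a perfect cube, so E-series; the 4-jet and mu = 7 give E_7.

E_{7}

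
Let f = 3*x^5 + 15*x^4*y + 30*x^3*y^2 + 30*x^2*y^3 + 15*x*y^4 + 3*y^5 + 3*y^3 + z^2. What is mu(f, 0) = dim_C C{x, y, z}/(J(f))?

The Hessian of f at 0 is [[0, 0, 0], [0, 0, 0], [0, 0, 2]] with rank 1, so corank 2. A Groebner basis of the Jacobian ideal J(f) in C{x,y,z} is {x^4 + 4*x^3*y, y^2, z}; counting standard monomials gives mu = 8. Corank 2; j^3 = 3*y^3 is a perfect cube, so E-series; the 5-jet and mu = 8 give E_8.

8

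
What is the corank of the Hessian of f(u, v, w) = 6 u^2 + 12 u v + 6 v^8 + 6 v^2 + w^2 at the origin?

Hessian at 0 has rank 2.

1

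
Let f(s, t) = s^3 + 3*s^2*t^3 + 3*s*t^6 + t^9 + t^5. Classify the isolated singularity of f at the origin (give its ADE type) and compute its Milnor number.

The Hessian of f at 0 is [[0, 0], [0, 0]] with rank 0, so corank 2. A Groebner basis of the Jacobian ideal J(f) in C{s,t} is {s^2/2 + s*t^3, t^4, s^3, s^2*t}; counting standard monomials gives mu = 8. Corank 2; j^3 = s^3 is a perfect cube, so E-series; the 5-jet and mu = 8 give E_8.

Type E_8, Milnor number mu = 8.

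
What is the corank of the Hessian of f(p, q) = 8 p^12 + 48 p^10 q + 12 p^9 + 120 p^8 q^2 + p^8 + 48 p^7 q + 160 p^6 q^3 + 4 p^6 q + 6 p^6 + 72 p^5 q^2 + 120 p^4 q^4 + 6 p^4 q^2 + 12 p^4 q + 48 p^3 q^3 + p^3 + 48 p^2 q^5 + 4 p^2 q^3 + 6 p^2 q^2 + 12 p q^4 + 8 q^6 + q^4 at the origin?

2

Hessian at 0 has rank 0.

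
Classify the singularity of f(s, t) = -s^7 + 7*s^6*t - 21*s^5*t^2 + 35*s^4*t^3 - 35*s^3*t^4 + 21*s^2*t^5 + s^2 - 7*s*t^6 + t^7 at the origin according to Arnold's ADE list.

A_6

The Hessian of f at 0 is [[2, 0], [0, 0]] with rank 1, so corank 1. A Groebner basis of the Jacobian ideal J(f) in C{s,t} is {t^6, s}; counting standard monomials gives mu = 6. Corank 1: A-series; mu = 6 gives A_6.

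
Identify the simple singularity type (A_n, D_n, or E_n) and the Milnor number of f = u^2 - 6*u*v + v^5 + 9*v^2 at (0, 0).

The Hessian of f at 0 has rank 1. Corank 1: A-series; mu = 4 gives A_4.

Type A_4, Milnor number mu = 4.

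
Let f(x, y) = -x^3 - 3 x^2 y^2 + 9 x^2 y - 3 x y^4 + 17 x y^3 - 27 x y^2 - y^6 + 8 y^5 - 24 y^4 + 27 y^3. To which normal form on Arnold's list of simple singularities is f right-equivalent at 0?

The Hessian of f at 0 has rank 0. Corank 2; j^3 = -(x - 3*y)^3 is a perfect cube, so E-series; the 4-jet and mu = 7 give E_7.

E7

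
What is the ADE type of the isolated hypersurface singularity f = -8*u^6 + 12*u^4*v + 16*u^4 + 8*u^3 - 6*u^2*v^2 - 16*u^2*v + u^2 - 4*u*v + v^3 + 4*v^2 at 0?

A_2

The Hessian of f at 0 has rank 1. Corank 1: A-series; mu = 2 gives A_2.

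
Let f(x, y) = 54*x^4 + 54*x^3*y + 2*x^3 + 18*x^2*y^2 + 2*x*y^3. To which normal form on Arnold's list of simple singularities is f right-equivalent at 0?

E7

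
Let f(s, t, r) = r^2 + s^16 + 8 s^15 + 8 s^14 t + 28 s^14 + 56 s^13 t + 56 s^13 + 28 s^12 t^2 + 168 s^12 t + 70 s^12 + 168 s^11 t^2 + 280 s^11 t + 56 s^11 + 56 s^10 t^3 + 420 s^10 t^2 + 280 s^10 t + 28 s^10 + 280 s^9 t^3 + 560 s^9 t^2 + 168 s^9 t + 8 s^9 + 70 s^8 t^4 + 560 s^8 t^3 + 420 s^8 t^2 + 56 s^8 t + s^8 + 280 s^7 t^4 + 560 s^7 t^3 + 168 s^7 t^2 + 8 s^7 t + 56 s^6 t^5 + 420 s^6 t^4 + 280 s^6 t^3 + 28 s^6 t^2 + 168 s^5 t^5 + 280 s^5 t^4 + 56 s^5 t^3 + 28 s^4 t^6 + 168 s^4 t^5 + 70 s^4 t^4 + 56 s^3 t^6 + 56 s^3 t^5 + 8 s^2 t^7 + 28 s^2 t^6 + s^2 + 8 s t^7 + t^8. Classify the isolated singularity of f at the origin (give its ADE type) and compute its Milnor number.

The Hessian of f at 0 has rank 2. Corank 1: A-series; mu = 7 gives A_7.

Type A_7, Milnor number mu = 7.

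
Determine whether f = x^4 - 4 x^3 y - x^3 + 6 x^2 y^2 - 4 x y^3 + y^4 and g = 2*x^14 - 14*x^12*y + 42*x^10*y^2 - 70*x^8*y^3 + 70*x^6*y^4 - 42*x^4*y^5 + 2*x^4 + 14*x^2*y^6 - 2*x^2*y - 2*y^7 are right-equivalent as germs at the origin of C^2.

No.

The Hessian of f at 0 has rank 0. Corank 2; j^3 = -x^3 is a perfect cube, so E-series; the 4-jet and mu = 6 give E_6. The Hessian of g at 0 has rank 0. Corank 2; j^3 = -2*x^2*y has shape L^2 M (L != M), so D-series; mu = 8 gives D_8. f is E_6 but g is D_8, hence not right-equivalent.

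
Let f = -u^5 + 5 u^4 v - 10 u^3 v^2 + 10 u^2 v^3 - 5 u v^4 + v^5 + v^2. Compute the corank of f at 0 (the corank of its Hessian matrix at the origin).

Hessian at 0 has rank 1.

1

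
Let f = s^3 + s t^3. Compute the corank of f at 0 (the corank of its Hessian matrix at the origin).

2

Hessian at 0 has rank 0.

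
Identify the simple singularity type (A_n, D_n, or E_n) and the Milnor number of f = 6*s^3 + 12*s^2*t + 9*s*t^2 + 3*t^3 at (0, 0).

Type D_4, Milnor number mu = 4.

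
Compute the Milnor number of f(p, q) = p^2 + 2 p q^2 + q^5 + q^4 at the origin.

4

The Hessian of f at 0 has rank 1. Corank 1: A-series; mu = 4 gives A_4.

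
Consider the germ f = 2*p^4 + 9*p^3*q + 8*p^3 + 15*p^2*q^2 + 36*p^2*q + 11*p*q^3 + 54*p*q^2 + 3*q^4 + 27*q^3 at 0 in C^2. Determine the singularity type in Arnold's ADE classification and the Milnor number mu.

Type E_7, Milnor number mu = 7.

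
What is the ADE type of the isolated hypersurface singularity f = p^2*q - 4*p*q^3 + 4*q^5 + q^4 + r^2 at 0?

The Hessian of f at 0 has rank 1. Corank 2; j^3 = p^2*q has shape L^2 M (L != M), so D-series; mu = 5 gives D_5.

D_{5}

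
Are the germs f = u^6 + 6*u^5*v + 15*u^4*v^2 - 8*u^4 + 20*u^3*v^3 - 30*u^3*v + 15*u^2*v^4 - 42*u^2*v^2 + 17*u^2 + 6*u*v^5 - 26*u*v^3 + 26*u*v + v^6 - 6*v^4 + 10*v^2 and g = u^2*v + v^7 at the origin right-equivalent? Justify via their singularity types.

No.

The Hessian of f at 0 has rank 2. Corank 0: nondegenerate Morse point, so A_1. The Hessian of g at 0 has rank 0. Corank 2; j^3 = u^2*v has shape L^2 M (L != M), so D-series; mu = 8 gives D_8. f is A_1 but g is D_8, hence not right-equivalent.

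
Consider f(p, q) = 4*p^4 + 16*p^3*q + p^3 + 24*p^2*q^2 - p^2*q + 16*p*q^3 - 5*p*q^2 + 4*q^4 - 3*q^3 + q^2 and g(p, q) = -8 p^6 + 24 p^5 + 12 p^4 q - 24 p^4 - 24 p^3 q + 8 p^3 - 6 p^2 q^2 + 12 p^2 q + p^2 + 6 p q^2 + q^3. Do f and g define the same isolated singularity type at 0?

Yes.

The Hessian of f at 0 has rank 1. Corank 1: A-series; mu = 2 gives A_2. The Hessian of g at 0 has rank 1. Corank 1: A-series; mu = 2 gives A_2. Both have type A_2, hence right-equivalent.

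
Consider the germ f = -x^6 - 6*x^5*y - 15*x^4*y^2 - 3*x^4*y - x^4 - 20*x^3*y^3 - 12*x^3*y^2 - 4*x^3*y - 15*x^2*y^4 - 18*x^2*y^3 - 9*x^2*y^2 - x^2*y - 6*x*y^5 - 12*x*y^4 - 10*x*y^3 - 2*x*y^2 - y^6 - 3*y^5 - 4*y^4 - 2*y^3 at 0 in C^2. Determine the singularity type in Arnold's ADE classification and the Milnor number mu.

Type D_4, Milnor number mu = 4.

The Hessian of f at 0 is [[0, 0], [0, 0]] with rank 0, so corank 2. A Groebner basis of the Jacobian ideal J(f) in C{x,y} is {y^3, x^2 + 2*y^2, x*y + y^2}; counting standard monomials gives mu = 4. Corank 2; j^3 = -y*(x^2 + 2*x*y + 2*y^2) splits into three distinct lines over C (the quadratic factor has nonzero discriminant), so D_4.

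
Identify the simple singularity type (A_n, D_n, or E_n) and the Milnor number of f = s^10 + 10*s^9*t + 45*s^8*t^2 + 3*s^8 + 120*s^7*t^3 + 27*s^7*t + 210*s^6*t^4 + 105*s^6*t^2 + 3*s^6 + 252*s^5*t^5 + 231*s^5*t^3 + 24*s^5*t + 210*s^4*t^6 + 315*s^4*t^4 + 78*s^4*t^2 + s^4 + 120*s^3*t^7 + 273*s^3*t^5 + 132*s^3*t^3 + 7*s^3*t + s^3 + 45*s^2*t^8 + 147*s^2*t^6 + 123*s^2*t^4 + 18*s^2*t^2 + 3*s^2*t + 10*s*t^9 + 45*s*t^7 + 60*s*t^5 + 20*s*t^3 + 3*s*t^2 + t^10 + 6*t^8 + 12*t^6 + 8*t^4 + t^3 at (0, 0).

Type E_7, Milnor number mu = 7.

The Hessian of f at 0 has rank 0. Corank 2; j^3 = (s + t)^3 is a perfect cube, so E-series; the 4-jet and mu = 7 give E_7.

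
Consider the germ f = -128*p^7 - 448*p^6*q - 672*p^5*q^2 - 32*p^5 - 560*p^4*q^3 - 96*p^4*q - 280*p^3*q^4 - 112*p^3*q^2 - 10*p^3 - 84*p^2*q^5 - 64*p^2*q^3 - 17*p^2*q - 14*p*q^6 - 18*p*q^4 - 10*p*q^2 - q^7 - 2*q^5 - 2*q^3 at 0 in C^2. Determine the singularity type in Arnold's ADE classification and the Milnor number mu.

Type D_4, Milnor number mu = 4.

The Hessian of f at 0 is [[0, 0], [0, 0]] with rank 0, so corank 2. A Groebner basis of the Jacobian ideal J(f) in C{p,q} is {q^3, p^2 - 2*q^2/11, p*q + 5*q^2/11}; counting standard monomials gives mu = 4. Corank 2; j^3 = -(2*p + q)*(5*p^2 + 6*p*q + 2*q^2) splits into three distinct lines over C (the quadratic factor has nonzero discriminant), so D_4.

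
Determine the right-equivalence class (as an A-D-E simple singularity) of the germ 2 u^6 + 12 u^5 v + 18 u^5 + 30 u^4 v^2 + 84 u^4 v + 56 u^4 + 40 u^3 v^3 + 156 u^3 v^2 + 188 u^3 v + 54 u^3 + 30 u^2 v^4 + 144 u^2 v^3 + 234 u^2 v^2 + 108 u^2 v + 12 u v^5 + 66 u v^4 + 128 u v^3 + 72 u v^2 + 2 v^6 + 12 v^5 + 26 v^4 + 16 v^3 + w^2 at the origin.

E_{6}

The Hessian of f at 0 is [[0, 0, 0], [0, 0, 0], [0, 0, 2]] with rank 1, so corank 2. A Groebner basis of the Jacobian ideal J(f) in C{u,v,w} is {u^3 + 54*u^2 + 72*u*v + 24*v^2, u^2*v - 72*u^2 - 96*u*v - 32*v^2, 189*u^2/2 + u*v^2 + 126*u*v + 42*v^2, -243*u^2/2 - 162*u*v + v^3 - 54*v^2, w}; counting standard monomials gives mu = 6. Corank 2; j^3 = 2*(3*u + 2*v)^3 is a perfect cube, so E-series; the 4-jet and mu = 6 give E_6.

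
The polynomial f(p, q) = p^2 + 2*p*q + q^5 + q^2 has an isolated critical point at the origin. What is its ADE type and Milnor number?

Type A_4, Milnor number mu = 4.

The Hessian of f at 0 is [[2, 2], [2, 2]] with rank 1, so corank 1. A Groebner basis of the Jacobian ideal J(f) in C{p,q} is {q^4, p + q}; counting standard monomials gives mu = 4. Corank 1: A-series; mu = 4 gives A_4.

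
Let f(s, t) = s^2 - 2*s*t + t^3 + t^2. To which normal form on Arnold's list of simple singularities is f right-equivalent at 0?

The Hessian of f at 0 is [[2, -2], [-2, 2]] with rank 1, so corank 1. A Groebner basis of the Jacobian ideal J(f) in C{s,t} is {t^2, s - t}; counting standard monomials gives mu = 2. Corank 1: A-series; mu = 2 gives A_2.

A_2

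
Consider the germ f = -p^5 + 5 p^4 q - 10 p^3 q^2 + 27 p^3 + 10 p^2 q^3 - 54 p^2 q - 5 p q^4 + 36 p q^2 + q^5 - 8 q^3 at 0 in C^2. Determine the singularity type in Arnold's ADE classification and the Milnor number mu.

The Hessian of f at 0 is [[0, 0], [0, 0]] with rank 0, so corank 2. A Groebner basis of the Jacobian ideal J(f) in C{p,q} is {q^5, p*q^3 - 3*q^4/4, p^2 - 4*p*q/3 + 4*q^2/9}; counting standard monomials gives mu = 8. Corank 2; j^3 = (3*p - 2*q)^3 is a perfect cube, so E-series; the 5-jet and mu = 8 give E_8.

Type E_8, Milnor number mu = 8.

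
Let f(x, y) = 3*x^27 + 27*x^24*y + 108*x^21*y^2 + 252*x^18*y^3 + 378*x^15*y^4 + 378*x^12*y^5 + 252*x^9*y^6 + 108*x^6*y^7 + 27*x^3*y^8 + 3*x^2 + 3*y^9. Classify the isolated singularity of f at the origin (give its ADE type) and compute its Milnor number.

The Hessian of f at 0 is [[6, 0], [0, 0]] with rank 1, so corank 1. A Groebner basis of the Jacobian ideal J(f) in C{x,y} is {y^8, x}; counting standard monomials gives mu = 8. Corank 1: A-series; mu = 8 gives A_8.

Type A_{8}, Milnor number mu = 8.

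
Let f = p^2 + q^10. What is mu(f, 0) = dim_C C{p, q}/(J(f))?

The Hessian of f at 0 has rank 1. Corank 1: A-series; mu = 9 gives A_9.

9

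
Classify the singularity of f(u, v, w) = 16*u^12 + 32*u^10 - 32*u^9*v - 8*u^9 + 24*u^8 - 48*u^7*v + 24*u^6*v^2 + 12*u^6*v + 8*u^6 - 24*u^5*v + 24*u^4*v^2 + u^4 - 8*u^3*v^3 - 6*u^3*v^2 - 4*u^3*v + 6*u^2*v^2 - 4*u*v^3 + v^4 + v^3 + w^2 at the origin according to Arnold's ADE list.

The Hessian of f at 0 is [[0, 0, 0], [0, 0, 0], [0, 0, 2]] with rank 1, so corank 2. A Groebner basis of the Jacobian ideal J(f) in C{u,v,w} is {u^3 - 3*u^2*v, v^2, w}; counting standard monomials gives mu = 6. Corank 2; j^3 = v^3 is a perfect cube, so E-series; the 4-jet and mu = 6 give E_6.

E_6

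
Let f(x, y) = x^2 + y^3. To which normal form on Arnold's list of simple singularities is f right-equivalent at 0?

The Hessian of f at 0 has rank 1. Corank 1: A-series; mu = 2 gives A_2.

A_2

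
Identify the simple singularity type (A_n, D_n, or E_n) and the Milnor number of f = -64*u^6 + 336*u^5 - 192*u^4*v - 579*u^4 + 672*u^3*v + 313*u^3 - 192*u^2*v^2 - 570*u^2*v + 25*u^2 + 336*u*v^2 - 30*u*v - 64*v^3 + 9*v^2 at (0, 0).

Type A_2, Milnor number mu = 2.

The Hessian of f at 0 is [[50, -30], [-30, 18]] with rank 1, so corank 1. A Groebner basis of the Jacobian ideal J(f) in C{u,v} is {v^2, u - 3*v/5}; counting standard monomials gives mu = 2. Corank 1: A-series; mu = 2 gives A_2.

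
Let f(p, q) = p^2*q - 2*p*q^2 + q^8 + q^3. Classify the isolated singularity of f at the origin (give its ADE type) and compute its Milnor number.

Type D_{9}, Milnor number mu = 9.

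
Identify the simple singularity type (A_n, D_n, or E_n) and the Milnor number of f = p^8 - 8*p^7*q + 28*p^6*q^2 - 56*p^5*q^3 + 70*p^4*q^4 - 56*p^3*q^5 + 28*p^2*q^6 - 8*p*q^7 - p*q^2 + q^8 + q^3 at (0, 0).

The Hessian of f at 0 has rank 0. Corank 2; j^3 = -q^2*(p - q) has shape L^2 M (L != M), so D-series; mu = 9 gives D_9.

Type D_{9}, Milnor number mu = 9.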